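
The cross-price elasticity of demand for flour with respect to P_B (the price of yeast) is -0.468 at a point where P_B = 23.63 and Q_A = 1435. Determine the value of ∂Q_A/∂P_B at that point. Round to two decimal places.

-28.42

ε = (∂Q_A/∂P_B)·(P_B/Q_A) ⇒ ∂Q_A/∂P_B = ε·Q_A/P_B = -0.468 × 1435/23.63 ≈ -28.42.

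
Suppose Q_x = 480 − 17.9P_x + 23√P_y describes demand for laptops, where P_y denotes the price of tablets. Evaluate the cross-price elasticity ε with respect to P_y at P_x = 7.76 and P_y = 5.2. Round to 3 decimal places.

At P_x = 7.76 and P_y = 5.2: Q_x = 393.544.
∂Q_x/∂P_y = 23/(2√P_y) = 23/(2√5.2) = 5.0431.
ε = (∂Q_x/∂P_y)(P_y/Q_x) = 5.0431 × (5.2/393.544) ≈ 0.067.

0.067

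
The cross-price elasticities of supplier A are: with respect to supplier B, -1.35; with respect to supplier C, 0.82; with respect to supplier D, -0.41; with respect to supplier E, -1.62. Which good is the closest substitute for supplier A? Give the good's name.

Substitutes have ε > 0. Among the positive values, 0.82 (supplier C) is largest.

supplier C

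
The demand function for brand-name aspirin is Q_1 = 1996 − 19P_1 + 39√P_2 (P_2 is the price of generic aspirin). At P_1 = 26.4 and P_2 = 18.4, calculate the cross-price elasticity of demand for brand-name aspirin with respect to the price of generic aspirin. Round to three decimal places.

0.050

At P_1 = 26.4 and P_2 = 18.4: Q_1 = 1661.691.
∂Q_1/∂P_2 = 39/(2√P_2) = 39/(2√18.4) = 4.5460.
ε = (∂Q_1/∂P_2)(P_2/Q_1) = 4.5460 × (18.4/1661.691) ≈ 0.050.
ε > 0: substitutes.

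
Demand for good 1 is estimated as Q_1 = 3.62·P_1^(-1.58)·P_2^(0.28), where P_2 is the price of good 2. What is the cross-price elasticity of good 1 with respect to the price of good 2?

0.28

In a log-linear (constant-elasticity) demand function, the coefficient on the exponent of P_2 is the cross-price elasticity.
ε = 0.28. Positive, so good 1 and good 2 are substitutes.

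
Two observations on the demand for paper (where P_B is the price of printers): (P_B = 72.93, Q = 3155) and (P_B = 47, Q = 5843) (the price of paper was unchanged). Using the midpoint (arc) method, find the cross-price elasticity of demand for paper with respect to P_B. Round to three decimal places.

ΔQ_A = 5843 − 3155 = 2688; ΔP_B = 47 − 72.93 = -25.93.
Midpoints: Q̄_A = 4499.0, P̄_B = 59.97.
ε = (ΔQ_A/Q̄_A)/(ΔP_B/P̄_B) = (2688/4499.0)/(-25.93/59.97) ≈ -1.382.

-1.382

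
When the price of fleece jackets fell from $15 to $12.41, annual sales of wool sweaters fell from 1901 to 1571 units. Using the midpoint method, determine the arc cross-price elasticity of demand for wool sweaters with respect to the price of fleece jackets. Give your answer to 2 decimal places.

ΔQ_A = 1571 − 1901 = -330; ΔP_B = 12.41 − 15 = -2.59.
Midpoints: Q̄_A = 1736.0, P̄_B = 13.71.
ε = (ΔQ_A/Q̄_A)/(ΔP_B/P̄_B) = (-330/1736.0)/(-2.59/13.71) ≈ 1.01.
ε > 0: wool sweaters and fleece jackets are substitutes.

1.01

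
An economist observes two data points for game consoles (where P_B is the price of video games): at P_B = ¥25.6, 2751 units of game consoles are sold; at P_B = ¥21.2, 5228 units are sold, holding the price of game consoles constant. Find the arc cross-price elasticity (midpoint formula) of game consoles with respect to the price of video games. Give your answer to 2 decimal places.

ΔQ_A = 5228 − 2751 = 2477; ΔP_B = 21.2 − 25.6 = -4.4.
Midpoints: Q̄_A = 3989.5, P̄_B = 23.40.
ε = (ΔQ_A/Q̄_A)/(ΔP_B/P̄_B) = (2477/3989.5)/(-4.4/23.40) ≈ -3.30.
ε < 0: game consoles and video games are complements.

-3.30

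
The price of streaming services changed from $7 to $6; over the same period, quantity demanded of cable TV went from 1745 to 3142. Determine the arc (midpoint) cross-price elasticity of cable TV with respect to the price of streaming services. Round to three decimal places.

ΔQ_A = 3142 − 1745 = 1397; ΔP_B = 6 − 7 = -1.
Midpoints: Q̄_A = 2443.5, P̄_B = 6.50.
ε = (ΔQ_A/Q̄_A)/(ΔP_B/P̄_B) = (1397/2443.5)/(-1/6.50) ≈ -3.716.

-3.716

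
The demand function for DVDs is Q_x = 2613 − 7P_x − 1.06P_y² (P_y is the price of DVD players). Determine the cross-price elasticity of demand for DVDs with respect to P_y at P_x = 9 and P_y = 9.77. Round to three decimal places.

-0.083

At P_x = 9 and P_y = 9.77: Q_x = 2448.820.
∂Q_x/∂P_y = -2.12P_y = -2.12(9.77) = -20.7124.
ε = (∂Q_x/∂P_y)(P_y/Q_x) = -20.7124 × (9.77/2448.820) ≈ -0.083.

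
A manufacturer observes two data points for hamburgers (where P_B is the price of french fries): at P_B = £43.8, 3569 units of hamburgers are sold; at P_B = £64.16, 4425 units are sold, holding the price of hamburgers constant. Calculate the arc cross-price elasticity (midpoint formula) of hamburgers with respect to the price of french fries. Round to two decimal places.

0.57

ΔQ_A = 4425 − 3569 = 856; ΔP_B = 64.16 − 43.8 = 20.36.
Midpoints: Q̄_A = 3997.0, P̄_B = 53.98.
ε = (ΔQ_A/Q̄_A)/(ΔP_B/P̄_B) = (856/3997.0)/(20.36/53.98) ≈ 0.57.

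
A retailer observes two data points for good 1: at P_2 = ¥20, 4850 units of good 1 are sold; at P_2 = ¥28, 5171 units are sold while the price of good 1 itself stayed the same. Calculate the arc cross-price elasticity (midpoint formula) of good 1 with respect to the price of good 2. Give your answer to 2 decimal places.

0.19

ΔQ_1 = 5171 − 4850 = 321; ΔP_2 = 28 − 20 = 8.
Midpoints: Q̄_1 = 5010.5, P̄_2 = 24.00.
ε = (ΔQ_1/Q̄_1)/(ΔP_2/P̄_2) = (321/5010.5)/(8/24.00) ≈ 0.19.
ε > 0: good 1 and good 2 are substitutes.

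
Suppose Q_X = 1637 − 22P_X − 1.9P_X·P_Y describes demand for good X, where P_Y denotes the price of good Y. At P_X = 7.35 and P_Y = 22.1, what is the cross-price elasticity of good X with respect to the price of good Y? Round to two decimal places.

At P_X = 7.35 and P_Y = 22.1: Q_X = 1166.673.
∂Q_X/∂P_Y = -1.9P_X = -1.9(7.35) = -13.9650.
ε = (∂Q_X/∂P_Y)(P_Y/Q_X) = -13.9650 × (22.1/1166.673) ≈ -0.26.

-0.26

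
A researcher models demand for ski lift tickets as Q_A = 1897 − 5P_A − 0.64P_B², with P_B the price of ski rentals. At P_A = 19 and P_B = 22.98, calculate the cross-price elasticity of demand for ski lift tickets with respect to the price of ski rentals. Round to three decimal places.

-0.462

At P_A = 19 and P_B = 22.98: Q_A = 1464.029.
∂Q_A/∂P_B = -1.28P_B = -1.28(22.98) = -29.4144.
ε = (∂Q_A/∂P_B)(P_B/Q_A) = -29.4144 × (22.98/1464.029) ≈ -0.462.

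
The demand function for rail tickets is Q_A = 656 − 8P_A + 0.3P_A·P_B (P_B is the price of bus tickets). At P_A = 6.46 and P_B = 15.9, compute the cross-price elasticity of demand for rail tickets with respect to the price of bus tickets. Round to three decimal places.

At P_A = 6.46 and P_B = 15.9: Q_A = 635.134.
∂Q_A/∂P_B = 0.3P_A = 0.3(6.46) = 1.9380.
ε = (∂Q_A/∂P_B)(P_B/Q_A) = 1.9380 × (15.9/635.134) ≈ 0.049.
ε > 0: substitutes.

0.049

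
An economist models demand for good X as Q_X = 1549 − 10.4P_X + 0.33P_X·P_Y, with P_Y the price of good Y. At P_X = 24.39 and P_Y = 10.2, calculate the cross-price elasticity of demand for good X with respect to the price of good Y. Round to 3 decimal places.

0.060

At P_X = 24.39 and P_Y = 10.2: Q_X = 1377.441.
∂Q_X/∂P_Y = 0.33P_X = 0.33(24.39) = 8.0487.
ε = (∂Q_X/∂P_Y)(P_Y/Q_X) = 8.0487 × (10.2/1377.441) ≈ 0.060.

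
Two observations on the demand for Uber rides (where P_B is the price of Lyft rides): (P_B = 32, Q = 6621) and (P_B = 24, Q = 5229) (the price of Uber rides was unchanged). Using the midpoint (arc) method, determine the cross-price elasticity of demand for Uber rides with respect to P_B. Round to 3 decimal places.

0.822

ΔQ_A = 5229 − 6621 = -1392; ΔP_B = 24 − 32 = -8.
Midpoints: Q̄_A = 5925.0, P̄_B = 28.00.
ε = (ΔQ_A/Q̄_A)/(ΔP_B/P̄_B) = (-1392/5925.0)/(-8/28.00) ≈ 0.822.
ε > 0: Uber rides and Lyft rides are substitutes.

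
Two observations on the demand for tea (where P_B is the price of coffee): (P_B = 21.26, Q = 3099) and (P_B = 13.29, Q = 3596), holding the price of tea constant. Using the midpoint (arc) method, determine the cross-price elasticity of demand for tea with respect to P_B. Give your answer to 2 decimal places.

ΔQ_A = 3596 − 3099 = 497; ΔP_B = 13.29 − 21.26 = -7.97.
Midpoints: Q̄_A = 3347.5, P̄_B = 17.27.
ε = (ΔQ_A/Q̄_A)/(ΔP_B/P̄_B) = (497/3347.5)/(-7.97/17.27) ≈ -0.32.
ε < 0: tea and coffee are complements.

-0.32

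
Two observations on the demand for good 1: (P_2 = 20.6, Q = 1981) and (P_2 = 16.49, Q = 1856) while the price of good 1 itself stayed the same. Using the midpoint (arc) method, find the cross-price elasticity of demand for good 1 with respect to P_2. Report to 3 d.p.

0.294

ΔQ_1 = 1856 − 1981 = -125; ΔP_2 = 16.49 − 20.6 = -4.11.
Midpoints: Q̄_1 = 1918.5, P̄_2 = 18.55.
ε = (ΔQ_1/Q̄_1)/(ΔP_2/P̄_2) = (-125/1918.5)/(-4.11/18.55) ≈ 0.294.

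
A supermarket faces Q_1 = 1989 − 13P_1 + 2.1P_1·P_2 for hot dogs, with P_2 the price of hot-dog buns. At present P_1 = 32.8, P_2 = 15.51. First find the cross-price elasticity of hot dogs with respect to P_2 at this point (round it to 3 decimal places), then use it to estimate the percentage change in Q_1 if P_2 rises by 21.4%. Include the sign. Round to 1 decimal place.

8.7%

At P_1 = 32.8, P_2 = 15.51: Q_1 = 2630.929.
∂Q_1/∂P_2 = 2.1P_1 = 68.8800.
ε = (∂Q_1/∂P_2)(P_2/Q_1) = 68.8800 × 15.51/2630.929 ≈ 0.406.
%ΔQ_1 ≈ ε × %ΔP_2 = 0.406 × (21.4%) = 8.7%.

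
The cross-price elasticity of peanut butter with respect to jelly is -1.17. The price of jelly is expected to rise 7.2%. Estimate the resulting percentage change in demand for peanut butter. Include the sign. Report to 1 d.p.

-8.4%

%ΔQ ≈ ε × %ΔP of jelly = -1.17 × (7.2%) = -8.4%.
Demand for peanut butter falls by about 8.4%.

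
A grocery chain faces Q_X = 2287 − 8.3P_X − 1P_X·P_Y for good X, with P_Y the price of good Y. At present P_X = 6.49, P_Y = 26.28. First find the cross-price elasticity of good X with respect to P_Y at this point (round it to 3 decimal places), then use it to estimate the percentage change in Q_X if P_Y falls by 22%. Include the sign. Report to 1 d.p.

At P_X = 6.49, P_Y = 26.28: Q_X = 2062.576.
∂Q_X/∂P_Y = -1P_X = -6.4900.
ε = (∂Q_X/∂P_Y)(P_Y/Q_X) = -6.4900 × 26.28/2062.576 ≈ -0.083.
%ΔQ_X ≈ ε × %ΔP_Y = -0.083 × (-22%) = 1.8%.

1.8%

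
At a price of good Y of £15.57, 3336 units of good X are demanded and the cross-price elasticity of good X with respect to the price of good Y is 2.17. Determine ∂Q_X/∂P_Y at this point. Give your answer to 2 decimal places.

464.94

ε = (∂Q_X/∂P_Y)·(P_Y/Q_X) ⇒ ∂Q_X/∂P_Y = ε·Q_X/P_Y = 2.17 × 3336/15.57 ≈ 464.94.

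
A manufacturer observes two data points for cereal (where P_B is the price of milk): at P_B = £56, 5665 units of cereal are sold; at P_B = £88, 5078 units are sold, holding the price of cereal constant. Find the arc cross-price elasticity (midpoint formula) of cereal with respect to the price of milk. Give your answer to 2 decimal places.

-0.25

ΔQ_A = 5078 − 5665 = -587; ΔP_B = 88 − 56 = 32.
Midpoints: Q̄_A = 5371.5, P̄_B = 72.00.
ε = (ΔQ_A/Q̄_A)/(ΔP_B/P̄_B) = (-587/5371.5)/(32/72.00) ≈ -0.25.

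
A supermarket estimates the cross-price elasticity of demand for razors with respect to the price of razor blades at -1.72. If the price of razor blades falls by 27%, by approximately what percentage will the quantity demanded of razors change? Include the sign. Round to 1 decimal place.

46.4%

%ΔQ ≈ ε × %ΔP of razor blades = -1.72 × (-27%) = 46.4%.
Demand for razors rises by about 46.4%.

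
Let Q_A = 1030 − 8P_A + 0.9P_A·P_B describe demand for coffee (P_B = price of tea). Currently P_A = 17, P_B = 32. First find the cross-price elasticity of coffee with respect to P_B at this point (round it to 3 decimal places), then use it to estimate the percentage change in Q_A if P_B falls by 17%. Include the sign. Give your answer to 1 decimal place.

At P_A = 17, P_B = 32: Q_A = 1383.6.
∂Q_A/∂P_B = 0.9P_A = 15.3000.
ε = (∂Q_A/∂P_B)(P_B/Q_A) = 15.3000 × 32/1383.6 ≈ 0.354.
%ΔQ_A ≈ ε × %ΔP_B = 0.354 × (-17%) = -6.0%.

-6.0%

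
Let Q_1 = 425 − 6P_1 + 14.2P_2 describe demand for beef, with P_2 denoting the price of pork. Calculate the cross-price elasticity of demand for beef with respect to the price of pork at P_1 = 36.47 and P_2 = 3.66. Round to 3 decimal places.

At P_1 = 36.47 and P_2 = 3.66: Q_1 = 258.152.
∂Q_1/∂P_2 = 14.2.
ε = (∂Q_1/∂P_2)(P_2/Q_1) = 14.2 × (3.66/258.152) ≈ 0.201.
Since ε > 0, beef and pork are substitutes.

0.201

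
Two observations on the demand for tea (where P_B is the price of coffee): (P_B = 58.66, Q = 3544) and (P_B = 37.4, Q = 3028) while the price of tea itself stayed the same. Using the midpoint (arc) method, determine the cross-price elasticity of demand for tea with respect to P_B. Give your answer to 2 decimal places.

0.35

ΔQ_A = 3028 − 3544 = -516; ΔP_B = 37.4 − 58.66 = -21.26.
Midpoints: Q̄_A = 3286.0, P̄_B = 48.03.
ε = (ΔQ_A/Q̄_A)/(ΔP_B/P̄_B) = (-516/3286.0)/(-21.26/48.03) ≈ 0.35.
ε > 0: tea and coffee are substitutes.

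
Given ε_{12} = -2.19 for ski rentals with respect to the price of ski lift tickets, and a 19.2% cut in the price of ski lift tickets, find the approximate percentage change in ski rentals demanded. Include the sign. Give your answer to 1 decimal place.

42.0%

%ΔQ ≈ ε × %ΔP of ski lift tickets = -2.19 × (-19.2%) = 42.0%.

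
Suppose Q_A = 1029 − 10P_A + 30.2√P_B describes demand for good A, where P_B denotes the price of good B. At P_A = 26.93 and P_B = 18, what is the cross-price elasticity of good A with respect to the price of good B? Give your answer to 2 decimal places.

0.07

At P_A = 26.93 and P_B = 18: Q_A = 887.828.
∂Q_A/∂P_B = 30.2/(2√P_B) = 30.2/(2√18) = 3.5591.
ε = (∂Q_A/∂P_B)(P_B/Q_A) = 3.5591 × (18/887.828) ≈ 0.07.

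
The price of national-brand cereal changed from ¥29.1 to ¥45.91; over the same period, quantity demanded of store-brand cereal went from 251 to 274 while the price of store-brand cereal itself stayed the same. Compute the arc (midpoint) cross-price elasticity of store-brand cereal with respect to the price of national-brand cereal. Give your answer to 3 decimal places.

ΔQ_A = 274 − 251 = 23; ΔP_B = 45.91 − 29.1 = 16.81.
Midpoints: Q̄_A = 262.5, P̄_B = 37.50.
ε = (ΔQ_A/Q̄_A)/(ΔP_B/P̄_B) = (23/262.5)/(16.81/37.50) ≈ 0.195.

0.195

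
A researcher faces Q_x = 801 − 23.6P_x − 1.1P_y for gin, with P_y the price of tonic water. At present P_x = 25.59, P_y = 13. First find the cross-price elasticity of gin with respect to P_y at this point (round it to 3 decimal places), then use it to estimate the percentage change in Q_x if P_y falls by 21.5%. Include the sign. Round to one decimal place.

1.7%

At P_x = 25.59, P_y = 13: Q_x = 182.776.
∂Q_x/∂P_y = -1.1.
ε = (∂Q_x/∂P_y)(P_y/Q_x) = -1.1000 × 13/182.776 ≈ -0.078.
%ΔQ_x ≈ ε × %ΔP_y = -0.078 × (-21.5%) = 1.7%.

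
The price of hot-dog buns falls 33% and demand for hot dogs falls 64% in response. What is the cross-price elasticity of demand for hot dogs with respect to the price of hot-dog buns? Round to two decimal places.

1.94

ε = (%ΔQ of hot dogs) / (%ΔP of hot-dog buns) = (-64%) / (-33%) ≈ 1.94.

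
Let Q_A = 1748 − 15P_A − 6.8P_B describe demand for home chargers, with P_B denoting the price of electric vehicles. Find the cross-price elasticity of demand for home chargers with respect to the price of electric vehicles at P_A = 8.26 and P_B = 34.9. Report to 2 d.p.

At P_A = 8.26 and P_B = 34.9: Q_A = 1386.78.
∂Q_A/∂P_B = -6.8.
ε = (∂Q_A/∂P_B)(P_B/Q_A) = -6.8 × (34.9/1386.78) ≈ -0.17.
Since ε < 0, home chargers and electric vehicles are complements.

-0.17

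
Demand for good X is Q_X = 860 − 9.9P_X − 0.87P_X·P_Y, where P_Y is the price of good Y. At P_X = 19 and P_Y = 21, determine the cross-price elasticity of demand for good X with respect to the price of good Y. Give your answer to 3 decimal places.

-1.069

At P_X = 19 and P_Y = 21: Q_X = 324.77.
∂Q_X/∂P_Y = -0.87P_X = -0.87(19) = -16.5300.
ε = (∂Q_X/∂P_Y)(P_Y/Q_X) = -16.5300 × (21/324.77) ≈ -1.069.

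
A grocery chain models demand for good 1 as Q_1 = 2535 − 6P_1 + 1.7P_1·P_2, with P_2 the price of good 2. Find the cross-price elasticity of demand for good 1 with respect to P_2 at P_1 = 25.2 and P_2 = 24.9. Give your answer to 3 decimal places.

At P_1 = 25.2 and P_2 = 24.9: Q_1 = 3450.516.
∂Q_1/∂P_2 = 1.7P_1 = 1.7(25.2) = 42.8400.
ε = (∂Q_1/∂P_2)(P_2/Q_1) = 42.8400 × (24.9/3450.516) ≈ 0.309.
ε > 0: substitutes.

0.309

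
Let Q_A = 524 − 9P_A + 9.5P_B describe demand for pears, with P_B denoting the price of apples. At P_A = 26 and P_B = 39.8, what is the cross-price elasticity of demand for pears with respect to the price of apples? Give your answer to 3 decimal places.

0.566

At P_A = 26 and P_B = 39.8: Q_A = 668.1.
∂Q_A/∂P_B = 9.5.
ε = (∂Q_A/∂P_B)(P_B/Q_A) = 9.5 × (39.8/668.1) ≈ 0.566.
Since ε > 0, pears and apples are substitutes.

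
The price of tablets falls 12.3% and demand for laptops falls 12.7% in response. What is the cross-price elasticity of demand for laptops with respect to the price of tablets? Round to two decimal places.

ε = (%ΔQ of laptops) / (%ΔP of tablets) = (-12.7%) / (-12.3%) ≈ 1.03.
Positive cross-price elasticity: substitutes.

1.03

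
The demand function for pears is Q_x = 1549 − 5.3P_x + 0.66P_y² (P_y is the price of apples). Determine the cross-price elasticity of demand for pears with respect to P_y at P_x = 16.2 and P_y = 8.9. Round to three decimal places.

At P_x = 16.2 and P_y = 8.9: Q_x = 1515.419.
∂Q_x/∂P_y = 1.32P_y = 1.32(8.9) = 11.7480.
ε = (∂Q_x/∂P_y)(P_y/Q_x) = 11.7480 × (8.9/1515.419) ≈ 0.069.
ε > 0: substitutes.

0.069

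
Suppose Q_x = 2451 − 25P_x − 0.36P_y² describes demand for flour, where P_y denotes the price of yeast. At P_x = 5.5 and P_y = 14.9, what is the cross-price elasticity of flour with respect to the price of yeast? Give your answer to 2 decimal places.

At P_x = 5.5 and P_y = 14.9: Q_x = 2233.576.
∂Q_x/∂P_y = -0.72P_y = -0.72(14.9) = -10.7280.
ε = (∂Q_x/∂P_y)(P_y/Q_x) = -10.7280 × (14.9/2233.576) ≈ -0.07.
ε < 0: complements.

-0.07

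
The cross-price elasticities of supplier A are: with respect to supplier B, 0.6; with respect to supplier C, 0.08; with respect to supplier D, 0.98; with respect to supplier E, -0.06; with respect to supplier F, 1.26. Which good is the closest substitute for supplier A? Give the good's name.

supplier F

Substitutes have ε > 0. Among the positive values, 1.26 (supplier F) is largest.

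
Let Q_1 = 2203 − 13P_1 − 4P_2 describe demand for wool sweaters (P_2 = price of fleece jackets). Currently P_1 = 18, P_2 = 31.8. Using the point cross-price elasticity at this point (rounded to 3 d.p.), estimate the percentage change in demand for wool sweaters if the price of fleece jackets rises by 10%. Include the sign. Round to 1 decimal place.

At P_1 = 18, P_2 = 31.8: Q_1 = 1841.8.
∂Q_1/∂P_2 = -4.
ε = (∂Q_1/∂P_2)(P_2/Q_1) = -4.0000 × 31.8/1841.8 ≈ -0.069.
%ΔQ_1 ≈ ε × %ΔP_2 = -0.069 × (10%) = -0.7%.

-0.7%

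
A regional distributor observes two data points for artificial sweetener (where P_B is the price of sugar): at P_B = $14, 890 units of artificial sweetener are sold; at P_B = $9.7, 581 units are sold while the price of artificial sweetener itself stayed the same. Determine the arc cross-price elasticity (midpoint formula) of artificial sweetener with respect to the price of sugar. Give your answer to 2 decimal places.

ΔQ_A = 581 − 890 = -309; ΔP_B = 9.7 − 14 = -4.3.
Midpoints: Q̄_A = 735.5, P̄_B = 11.85.
ε = (ΔQ_A/Q̄_A)/(ΔP_B/P̄_B) = (-309/735.5)/(-4.3/11.85) ≈ 1.16.
ε > 0: artificial sweetener and sugar are substitutes.

1.16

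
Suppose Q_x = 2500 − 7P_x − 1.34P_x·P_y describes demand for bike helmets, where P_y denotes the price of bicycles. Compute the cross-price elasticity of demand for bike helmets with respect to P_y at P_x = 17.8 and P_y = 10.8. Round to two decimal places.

-0.12

At P_x = 17.8 and P_y = 10.8: Q_x = 2117.798.
∂Q_x/∂P_y = -1.34P_x = -1.34(17.8) = -23.8520.
ε = (∂Q_x/∂P_y)(P_y/Q_x) = -23.8520 × (10.8/2117.798) ≈ -0.12.
ε < 0: complements.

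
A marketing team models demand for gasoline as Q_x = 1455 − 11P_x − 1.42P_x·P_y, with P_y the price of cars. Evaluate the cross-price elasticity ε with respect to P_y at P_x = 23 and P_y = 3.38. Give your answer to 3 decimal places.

At P_x = 23 and P_y = 3.38: Q_x = 1091.609.
∂Q_x/∂P_y = -1.42P_x = -1.42(23) = -32.6600.
ε = (∂Q_x/∂P_y)(P_y/Q_x) = -32.6600 × (3.38/1091.609) ≈ -0.101.

-0.101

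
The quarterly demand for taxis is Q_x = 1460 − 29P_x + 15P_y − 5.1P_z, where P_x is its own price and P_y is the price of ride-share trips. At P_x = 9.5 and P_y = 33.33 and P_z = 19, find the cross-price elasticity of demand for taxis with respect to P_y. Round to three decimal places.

At P_x = 9.5 and P_y = 33.33 and P_z = 19: Q_x = 1587.55.
∂Q_x/∂P_y = 15.
ε = (∂Q_x/∂P_y)(P_y/Q_x) = 15 × (33.33/1587.55) ≈ 0.315.

0.315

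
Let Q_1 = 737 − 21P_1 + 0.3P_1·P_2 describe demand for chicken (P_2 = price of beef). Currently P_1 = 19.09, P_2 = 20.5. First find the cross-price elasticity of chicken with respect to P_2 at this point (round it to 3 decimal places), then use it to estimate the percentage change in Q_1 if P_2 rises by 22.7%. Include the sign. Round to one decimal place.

5.9%

At P_1 = 19.09, P_2 = 20.5: Q_1 = 453.514.
∂Q_1/∂P_2 = 0.3P_1 = 5.7270.
ε = (∂Q_1/∂P_2)(P_2/Q_1) = 5.7270 × 20.5/453.514 ≈ 0.259.
%ΔQ_1 ≈ ε × %ΔP_2 = 0.259 × (22.7%) = 5.9%.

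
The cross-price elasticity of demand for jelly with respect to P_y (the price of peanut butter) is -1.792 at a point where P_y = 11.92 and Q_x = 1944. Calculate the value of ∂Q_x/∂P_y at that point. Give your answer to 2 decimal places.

-292.25

ε = (∂Q_x/∂P_y)·(P_y/Q_x) ⇒ ∂Q_x/∂P_y = ε·Q_x/P_y = -1.792 × 1944/11.92 ≈ -292.25.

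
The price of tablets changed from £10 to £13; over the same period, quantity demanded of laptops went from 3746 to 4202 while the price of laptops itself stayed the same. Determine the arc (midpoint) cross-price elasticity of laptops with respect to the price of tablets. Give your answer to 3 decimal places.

ΔQ_A = 4202 − 3746 = 456; ΔP_B = 13 − 10 = 3.
Midpoints: Q̄_A = 3974.0, P̄_B = 11.50.
ε = (ΔQ_A/Q̄_A)/(ΔP_B/P̄_B) = (456/3974.0)/(3/11.50) ≈ 0.440.

0.440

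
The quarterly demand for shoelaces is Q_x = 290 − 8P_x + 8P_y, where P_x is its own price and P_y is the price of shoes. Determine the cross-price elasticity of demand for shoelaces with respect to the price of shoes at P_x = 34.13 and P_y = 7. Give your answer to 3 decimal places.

0.768

At P_x = 34.13 and P_y = 7: Q_x = 72.96.
∂Q_x/∂P_y = 8.
ε = (∂Q_x/∂P_y)(P_y/Q_x) = 8 × (7/72.96) ≈ 0.768.
Since ε > 0, shoelaces and shoes are substitutes.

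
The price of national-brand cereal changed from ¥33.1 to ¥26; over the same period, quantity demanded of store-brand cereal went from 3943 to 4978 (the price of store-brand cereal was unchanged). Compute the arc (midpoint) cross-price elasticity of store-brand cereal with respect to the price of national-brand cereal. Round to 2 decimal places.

-0.97

ΔQ_A = 4978 − 3943 = 1035; ΔP_B = 26 − 33.1 = -7.1.
Midpoints: Q̄_A = 4460.5, P̄_B = 29.55.
ε = (ΔQ_A/Q̄_A)/(ΔP_B/P̄_B) = (1035/4460.5)/(-7.1/29.55) ≈ -0.97.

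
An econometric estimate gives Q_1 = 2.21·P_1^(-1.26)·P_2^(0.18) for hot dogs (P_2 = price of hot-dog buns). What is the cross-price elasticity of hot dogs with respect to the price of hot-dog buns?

In a log-linear (constant-elasticity) demand function, the coefficient on the exponent of P_2 is the cross-price elasticity.
ε = 0.18. Positive, so hot dogs and hot-dog buns are substitutes.

0.18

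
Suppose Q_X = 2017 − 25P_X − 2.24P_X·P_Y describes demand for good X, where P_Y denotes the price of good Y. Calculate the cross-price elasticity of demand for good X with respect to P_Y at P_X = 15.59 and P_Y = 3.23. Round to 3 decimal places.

At P_X = 15.59 and P_Y = 3.23: Q_X = 1514.453.
∂Q_X/∂P_Y = -2.24P_X = -2.24(15.59) = -34.9216.
ε = (∂Q_X/∂P_Y)(P_Y/Q_X) = -34.9216 × (3.23/1514.453) ≈ -0.074.

-0.074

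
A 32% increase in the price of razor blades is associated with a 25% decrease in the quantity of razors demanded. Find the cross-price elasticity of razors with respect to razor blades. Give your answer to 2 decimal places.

-0.78

ε = (%ΔQ of razors) / (%ΔP of razor blades) = (-25%) / (32%) ≈ -0.78.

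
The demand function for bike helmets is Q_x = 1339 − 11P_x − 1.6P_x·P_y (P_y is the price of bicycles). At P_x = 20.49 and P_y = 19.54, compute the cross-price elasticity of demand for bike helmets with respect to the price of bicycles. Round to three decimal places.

-1.354

At P_x = 20.49 and P_y = 19.54: Q_x = 473.011.
∂Q_x/∂P_y = -1.6P_x = -1.6(20.49) = -32.7840.
ε = (∂Q_x/∂P_y)(P_y/Q_x) = -32.7840 × (19.54/473.011) ≈ -1.354.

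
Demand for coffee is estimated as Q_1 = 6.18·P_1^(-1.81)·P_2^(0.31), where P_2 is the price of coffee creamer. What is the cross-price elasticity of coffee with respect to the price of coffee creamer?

0.31

In a log-linear (constant-elasticity) demand function, the coefficient on the exponent of P_2 is the cross-price elasticity.
ε = 0.31. Positive, so coffee and coffee creamer are substitutes.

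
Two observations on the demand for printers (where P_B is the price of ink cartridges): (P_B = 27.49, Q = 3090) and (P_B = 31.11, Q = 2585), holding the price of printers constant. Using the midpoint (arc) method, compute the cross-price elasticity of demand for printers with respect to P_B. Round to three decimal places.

ΔQ_A = 2585 − 3090 = -505; ΔP_B = 31.11 − 27.49 = 3.62.
Midpoints: Q̄_A = 2837.5, P̄_B = 29.30.
ε = (ΔQ_A/Q̄_A)/(ΔP_B/P̄_B) = (-505/2837.5)/(3.62/29.30) ≈ -1.441.

-1.441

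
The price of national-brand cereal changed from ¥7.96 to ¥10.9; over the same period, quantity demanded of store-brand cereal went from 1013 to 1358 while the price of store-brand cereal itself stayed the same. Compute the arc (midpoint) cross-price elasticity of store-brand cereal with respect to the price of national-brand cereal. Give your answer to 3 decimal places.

0.933

ΔQ_A = 1358 − 1013 = 345; ΔP_B = 10.9 − 7.96 = 2.94.
Midpoints: Q̄_A = 1185.5, P̄_B = 9.43.
ε = (ΔQ_A/Q̄_A)/(ΔP_B/P̄_B) = (345/1185.5)/(2.94/9.43) ≈ 0.933.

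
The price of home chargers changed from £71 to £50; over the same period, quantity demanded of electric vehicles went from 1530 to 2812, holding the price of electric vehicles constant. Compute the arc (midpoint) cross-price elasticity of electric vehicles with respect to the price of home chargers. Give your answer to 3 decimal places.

ΔQ_A = 2812 − 1530 = 1282; ΔP_B = 50 − 71 = -21.
Midpoints: Q̄_A = 2171.0, P̄_B = 60.50.
ε = (ΔQ_A/Q̄_A)/(ΔP_B/P̄_B) = (1282/2171.0)/(-21/60.50) ≈ -1.701.

-1.701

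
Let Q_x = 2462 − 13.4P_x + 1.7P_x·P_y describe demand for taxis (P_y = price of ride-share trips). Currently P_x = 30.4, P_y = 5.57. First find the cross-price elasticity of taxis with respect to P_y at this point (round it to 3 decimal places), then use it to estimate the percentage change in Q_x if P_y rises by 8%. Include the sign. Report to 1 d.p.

1.0%

At P_x = 30.4, P_y = 5.57: Q_x = 2342.498.
∂Q_x/∂P_y = 1.7P_x = 51.6800.
ε = (∂Q_x/∂P_y)(P_y/Q_x) = 51.6800 × 5.57/2342.498 ≈ 0.123.
%ΔQ_x ≈ ε × %ΔP_y = 0.123 × (8%) = 1.0%.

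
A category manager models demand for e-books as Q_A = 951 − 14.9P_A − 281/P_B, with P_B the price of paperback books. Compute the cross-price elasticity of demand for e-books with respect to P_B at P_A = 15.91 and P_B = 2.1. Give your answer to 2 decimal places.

0.23

At P_A = 15.91 and P_B = 2.1: Q_A = 580.131.
∂Q_A/∂P_B = 281/P_B² = 63.7188.
ε = (∂Q_A/∂P_B)(P_B/Q_A) = 63.7188 × (2.1/580.131) ≈ 0.23.
ε > 0: substitutes.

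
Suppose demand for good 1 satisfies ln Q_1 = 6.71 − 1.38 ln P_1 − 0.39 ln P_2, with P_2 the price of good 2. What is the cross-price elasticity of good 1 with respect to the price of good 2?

In a log-linear (constant-elasticity) demand function, the coefficient on ln P_2 is the cross-price elasticity.
ε = -0.39. Negative, so good 1 and good 2 are complements.

-0.39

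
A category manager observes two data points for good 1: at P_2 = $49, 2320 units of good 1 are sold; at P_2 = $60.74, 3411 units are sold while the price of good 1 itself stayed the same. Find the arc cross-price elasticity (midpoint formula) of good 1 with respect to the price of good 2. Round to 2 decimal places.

ΔQ_1 = 3411 − 2320 = 1091; ΔP_2 = 60.74 − 49 = 11.74.
Midpoints: Q̄_1 = 2865.5, P̄_2 = 54.87.
ε = (ΔQ_1/Q̄_1)/(ΔP_2/P̄_2) = (1091/2865.5)/(11.74/54.87) ≈ 1.78.
ε > 0: good 1 and good 2 are substitutes.

1.78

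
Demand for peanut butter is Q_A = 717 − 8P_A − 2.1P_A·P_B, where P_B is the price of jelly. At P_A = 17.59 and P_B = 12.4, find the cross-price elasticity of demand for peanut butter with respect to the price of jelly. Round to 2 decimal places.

At P_A = 17.59 and P_B = 12.4: Q_A = 118.236.
∂Q_A/∂P_B = -2.1P_A = -2.1(17.59) = -36.9390.
ε = (∂Q_A/∂P_B)(P_B/Q_A) = -36.9390 × (12.4/118.236) ≈ -3.87.

-3.87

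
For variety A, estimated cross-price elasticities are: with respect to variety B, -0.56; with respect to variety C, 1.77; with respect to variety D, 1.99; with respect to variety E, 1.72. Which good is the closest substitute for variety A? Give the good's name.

Substitutes have ε > 0. Among the positive values, 1.99 (variety D) is largest.

variety D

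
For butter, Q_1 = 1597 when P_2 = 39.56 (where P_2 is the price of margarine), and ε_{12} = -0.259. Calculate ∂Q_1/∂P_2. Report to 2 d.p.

ε = (∂Q_1/∂P_2)·(P_2/Q_1) ⇒ ∂Q_1/∂P_2 = ε·Q_1/P_2 = -0.259 × 1597/39.56 ≈ -10.46.

-10.46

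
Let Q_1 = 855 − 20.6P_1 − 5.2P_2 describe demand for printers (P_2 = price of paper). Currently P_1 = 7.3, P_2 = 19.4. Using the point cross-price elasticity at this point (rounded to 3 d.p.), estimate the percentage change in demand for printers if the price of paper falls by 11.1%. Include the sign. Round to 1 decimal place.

1.9%

At P_1 = 7.3, P_2 = 19.4: Q_1 = 603.74.
∂Q_1/∂P_2 = -5.2.
ε = (∂Q_1/∂P_2)(P_2/Q_1) = -5.2000 × 19.4/603.74 ≈ -0.167.
%ΔQ_1 ≈ ε × %ΔP_2 = -0.167 × (-11.1%) = 1.9%.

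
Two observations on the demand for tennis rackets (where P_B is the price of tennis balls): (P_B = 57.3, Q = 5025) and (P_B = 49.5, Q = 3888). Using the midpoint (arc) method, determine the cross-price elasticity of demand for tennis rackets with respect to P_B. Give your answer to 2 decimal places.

1.75

ΔQ_A = 3888 − 5025 = -1137; ΔP_B = 49.5 − 57.3 = -7.8.
Midpoints: Q̄_A = 4456.5, P̄_B = 53.40.
ε = (ΔQ_A/Q̄_A)/(ΔP_B/P̄_B) = (-1137/4456.5)/(-7.8/53.40) ≈ 1.75.
ε > 0: tennis rackets and tennis balls are substitutes.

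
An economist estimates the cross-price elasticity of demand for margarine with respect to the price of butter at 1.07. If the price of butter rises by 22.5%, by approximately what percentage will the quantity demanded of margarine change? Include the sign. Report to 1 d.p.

%ΔQ ≈ ε × %ΔP of butter = 1.07 × (22.5%) = 24.1%.
Demand for margarine rises by about 24.1%.

24.1%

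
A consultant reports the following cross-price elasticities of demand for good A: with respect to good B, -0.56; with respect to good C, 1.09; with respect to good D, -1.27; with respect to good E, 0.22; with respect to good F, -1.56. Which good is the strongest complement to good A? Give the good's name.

Complements have ε < 0. The most negative value is -1.56 (good F).

good F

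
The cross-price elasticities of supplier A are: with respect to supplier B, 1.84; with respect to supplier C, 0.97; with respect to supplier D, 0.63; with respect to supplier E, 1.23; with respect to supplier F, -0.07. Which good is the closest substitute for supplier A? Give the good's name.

Substitutes have ε > 0. Among the positive values, 1.84 (supplier B) is largest.

supplier B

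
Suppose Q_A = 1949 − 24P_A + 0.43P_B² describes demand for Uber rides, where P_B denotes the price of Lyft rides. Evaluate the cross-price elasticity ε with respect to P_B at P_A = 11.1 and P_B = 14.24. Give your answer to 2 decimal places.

0.10

At P_A = 11.1 and P_B = 14.24: Q_A = 1769.794.
∂Q_A/∂P_B = 0.86P_B = 0.86(14.24) = 12.2464.
ε = (∂Q_A/∂P_B)(P_B/Q_A) = 12.2464 × (14.24/1769.794) ≈ 0.10.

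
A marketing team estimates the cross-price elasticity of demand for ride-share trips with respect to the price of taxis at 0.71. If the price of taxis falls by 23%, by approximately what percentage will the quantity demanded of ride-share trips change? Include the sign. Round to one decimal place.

%ΔQ ≈ ε × %ΔP of taxis = 0.71 × (-23%) = -16.3%.

-16.3%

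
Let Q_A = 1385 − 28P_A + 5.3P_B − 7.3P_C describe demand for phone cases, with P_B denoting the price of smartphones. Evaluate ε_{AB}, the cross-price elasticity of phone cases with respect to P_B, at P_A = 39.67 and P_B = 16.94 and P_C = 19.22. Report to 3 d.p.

At P_A = 39.67 and P_B = 16.94 and P_C = 19.22: Q_A = 223.716.
∂Q_A/∂P_B = 5.3.
ε = (∂Q_A/∂P_B)(P_B/Q_A) = 5.3 × (16.94/223.716) ≈ 0.401.
Since ε > 0, phone cases and smartphones are substitutes.

0.401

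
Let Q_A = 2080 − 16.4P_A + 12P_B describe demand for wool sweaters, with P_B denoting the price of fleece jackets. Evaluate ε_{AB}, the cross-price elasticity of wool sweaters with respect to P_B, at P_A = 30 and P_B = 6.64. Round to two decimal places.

At P_A = 30 and P_B = 6.64: Q_A = 1667.68.
∂Q_A/∂P_B = 12.
ε = (∂Q_A/∂P_B)(P_B/Q_A) = 12 × (6.64/1667.68) ≈ 0.05.

0.05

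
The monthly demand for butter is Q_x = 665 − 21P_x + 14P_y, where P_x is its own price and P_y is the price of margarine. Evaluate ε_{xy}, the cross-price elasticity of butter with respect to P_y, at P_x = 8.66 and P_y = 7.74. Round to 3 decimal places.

At P_x = 8.66 and P_y = 7.74: Q_x = 591.5.
∂Q_x/∂P_y = 14.
ε = (∂Q_x/∂P_y)(P_y/Q_x) = 14 × (7.74/591.5) ≈ 0.183.

0.183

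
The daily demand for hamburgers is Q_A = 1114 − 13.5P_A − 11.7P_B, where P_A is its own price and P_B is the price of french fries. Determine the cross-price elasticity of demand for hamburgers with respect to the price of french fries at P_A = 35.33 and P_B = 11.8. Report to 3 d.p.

At P_A = 35.33 and P_B = 11.8: Q_A = 498.985.
∂Q_A/∂P_B = -11.7.
ε = (∂Q_A/∂P_B)(P_B/Q_A) = -11.7 × (11.8/498.985) ≈ -0.277.

-0.277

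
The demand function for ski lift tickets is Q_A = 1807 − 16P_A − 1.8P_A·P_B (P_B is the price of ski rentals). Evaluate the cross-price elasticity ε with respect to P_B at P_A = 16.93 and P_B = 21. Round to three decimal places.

At P_A = 16.93 and P_B = 21: Q_A = 896.166.
∂Q_A/∂P_B = -1.8P_A = -1.8(16.93) = -30.4740.
ε = (∂Q_A/∂P_B)(P_B/Q_A) = -30.4740 × (21/896.166) ≈ -0.714.
ε < 0: complements.

-0.714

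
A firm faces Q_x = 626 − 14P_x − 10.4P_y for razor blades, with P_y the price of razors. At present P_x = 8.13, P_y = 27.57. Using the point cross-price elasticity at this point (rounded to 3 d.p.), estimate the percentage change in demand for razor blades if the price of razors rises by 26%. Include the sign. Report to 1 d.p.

-33.1%

At P_x = 8.13, P_y = 27.57: Q_x = 225.452.
∂Q_x/∂P_y = -10.4.
ε = (∂Q_x/∂P_y)(P_y/Q_x) = -10.4000 × 27.57/225.452 ≈ -1.272.
%ΔQ_x ≈ ε × %ΔP_y = -1.272 × (26%) = -33.1%.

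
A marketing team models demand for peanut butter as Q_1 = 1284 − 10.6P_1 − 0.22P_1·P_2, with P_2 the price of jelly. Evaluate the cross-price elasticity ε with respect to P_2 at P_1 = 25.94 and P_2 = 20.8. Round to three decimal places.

At P_1 = 25.94 and P_2 = 20.8: Q_1 = 890.335.
∂Q_1/∂P_2 = -0.22P_1 = -0.22(25.94) = -5.7068.
ε = (∂Q_1/∂P_2)(P_2/Q_1) = -5.7068 × (20.8/890.335) ≈ -0.133.

-0.133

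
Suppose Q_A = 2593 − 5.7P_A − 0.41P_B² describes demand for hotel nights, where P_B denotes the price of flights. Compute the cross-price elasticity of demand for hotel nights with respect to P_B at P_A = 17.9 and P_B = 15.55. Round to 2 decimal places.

-0.08

At P_A = 17.9 and P_B = 15.55: Q_A = 2391.831.
∂Q_A/∂P_B = -0.82P_B = -0.82(15.55) = -12.7510.
ε = (∂Q_A/∂P_B)(P_B/Q_A) = -12.7510 × (15.55/2391.831) ≈ -0.08.
ε < 0: complements.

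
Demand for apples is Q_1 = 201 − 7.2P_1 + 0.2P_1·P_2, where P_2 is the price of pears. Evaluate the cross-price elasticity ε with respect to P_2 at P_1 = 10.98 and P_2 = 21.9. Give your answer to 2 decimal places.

0.28

At P_1 = 10.98 and P_2 = 21.9: Q_1 = 170.036.
∂Q_1/∂P_2 = 0.2P_1 = 0.2(10.98) = 2.1960.
ε = (∂Q_1/∂P_2)(P_2/Q_1) = 2.1960 × (21.9/170.036) ≈ 0.28.
ε > 0: substitutes.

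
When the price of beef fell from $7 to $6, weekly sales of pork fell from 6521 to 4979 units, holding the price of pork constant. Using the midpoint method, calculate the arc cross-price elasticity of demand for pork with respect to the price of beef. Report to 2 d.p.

1.74

ΔQ_A = 4979 − 6521 = -1542; ΔP_B = 6 − 7 = -1.
Midpoints: Q̄_A = 5750.0, P̄_B = 6.50.
ε = (ΔQ_A/Q̄_A)/(ΔP_B/P̄_B) = (-1542/5750.0)/(-1/6.50) ≈ 1.74.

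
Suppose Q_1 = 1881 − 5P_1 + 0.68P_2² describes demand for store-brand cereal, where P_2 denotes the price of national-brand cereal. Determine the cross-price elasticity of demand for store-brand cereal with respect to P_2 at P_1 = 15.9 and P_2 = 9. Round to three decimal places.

At P_1 = 15.9 and P_2 = 9: Q_1 = 1856.58.
∂Q_1/∂P_2 = 1.36P_2 = 1.36(9) = 12.2400.
ε = (∂Q_1/∂P_2)(P_2/Q_1) = 12.2400 × (9/1856.58) ≈ 0.059.
ε > 0: substitutes.

0.059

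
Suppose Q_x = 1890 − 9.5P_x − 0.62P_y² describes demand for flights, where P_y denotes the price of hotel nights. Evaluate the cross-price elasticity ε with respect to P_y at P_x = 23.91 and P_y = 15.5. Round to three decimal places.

-0.197

At P_x = 23.91 and P_y = 15.5: Q_x = 1513.9.
∂Q_x/∂P_y = -1.24P_y = -1.24(15.5) = -19.2200.
ε = (∂Q_x/∂P_y)(P_y/Q_x) = -19.2200 × (15.5/1513.9) ≈ -0.197.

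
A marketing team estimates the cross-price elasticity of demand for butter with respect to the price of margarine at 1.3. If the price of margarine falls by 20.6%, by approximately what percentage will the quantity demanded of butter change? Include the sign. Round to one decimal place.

%ΔQ ≈ ε × %ΔP of margarine = 1.3 × (-20.6%) = -26.8%.
Demand for butter falls by about 26.8%.

-26.8%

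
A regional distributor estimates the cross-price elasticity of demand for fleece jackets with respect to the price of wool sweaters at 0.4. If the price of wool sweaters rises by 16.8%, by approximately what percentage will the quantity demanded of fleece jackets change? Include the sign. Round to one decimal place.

6.7%

%ΔQ ≈ ε × %ΔP of wool sweaters = 0.4 × (16.8%) = 6.7%.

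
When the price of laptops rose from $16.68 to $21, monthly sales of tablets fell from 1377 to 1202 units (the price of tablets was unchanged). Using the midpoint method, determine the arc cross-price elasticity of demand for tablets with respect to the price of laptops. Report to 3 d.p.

-0.592

ΔQ_A = 1202 − 1377 = -175; ΔP_B = 21 − 16.68 = 4.32.
Midpoints: Q̄_A = 1289.5, P̄_B = 18.84.
ε = (ΔQ_A/Q̄_A)/(ΔP_B/P̄_B) = (-175/1289.5)/(4.32/18.84) ≈ -0.592.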